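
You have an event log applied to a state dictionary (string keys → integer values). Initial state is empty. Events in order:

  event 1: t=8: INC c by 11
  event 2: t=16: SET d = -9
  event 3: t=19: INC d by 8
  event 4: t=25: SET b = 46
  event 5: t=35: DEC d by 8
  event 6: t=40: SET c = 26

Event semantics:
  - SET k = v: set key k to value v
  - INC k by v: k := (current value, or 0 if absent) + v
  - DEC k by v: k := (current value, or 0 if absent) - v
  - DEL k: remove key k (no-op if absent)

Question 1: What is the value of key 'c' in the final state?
Answer: 26

Derivation:
Track key 'c' through all 6 events:
  event 1 (t=8: INC c by 11): c (absent) -> 11
  event 2 (t=16: SET d = -9): c unchanged
  event 3 (t=19: INC d by 8): c unchanged
  event 4 (t=25: SET b = 46): c unchanged
  event 5 (t=35: DEC d by 8): c unchanged
  event 6 (t=40: SET c = 26): c 11 -> 26
Final: c = 26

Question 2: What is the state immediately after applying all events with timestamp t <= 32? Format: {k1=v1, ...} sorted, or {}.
Apply events with t <= 32 (4 events):
  after event 1 (t=8: INC c by 11): {c=11}
  after event 2 (t=16: SET d = -9): {c=11, d=-9}
  after event 3 (t=19: INC d by 8): {c=11, d=-1}
  after event 4 (t=25: SET b = 46): {b=46, c=11, d=-1}

Answer: {b=46, c=11, d=-1}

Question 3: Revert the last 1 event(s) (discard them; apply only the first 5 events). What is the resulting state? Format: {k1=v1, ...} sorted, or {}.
Answer: {b=46, c=11, d=-9}

Derivation:
Keep first 5 events (discard last 1):
  after event 1 (t=8: INC c by 11): {c=11}
  after event 2 (t=16: SET d = -9): {c=11, d=-9}
  after event 3 (t=19: INC d by 8): {c=11, d=-1}
  after event 4 (t=25: SET b = 46): {b=46, c=11, d=-1}
  after event 5 (t=35: DEC d by 8): {b=46, c=11, d=-9}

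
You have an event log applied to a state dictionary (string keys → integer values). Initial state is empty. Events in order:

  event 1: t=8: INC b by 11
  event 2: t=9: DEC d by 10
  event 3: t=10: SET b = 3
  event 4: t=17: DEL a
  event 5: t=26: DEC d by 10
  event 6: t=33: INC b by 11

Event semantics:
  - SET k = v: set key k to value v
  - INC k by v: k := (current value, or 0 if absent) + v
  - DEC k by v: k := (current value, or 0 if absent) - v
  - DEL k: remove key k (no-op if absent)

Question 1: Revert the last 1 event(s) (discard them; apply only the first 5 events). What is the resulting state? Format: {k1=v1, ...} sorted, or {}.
Keep first 5 events (discard last 1):
  after event 1 (t=8: INC b by 11): {b=11}
  after event 2 (t=9: DEC d by 10): {b=11, d=-10}
  after event 3 (t=10: SET b = 3): {b=3, d=-10}
  after event 4 (t=17: DEL a): {b=3, d=-10}
  after event 5 (t=26: DEC d by 10): {b=3, d=-20}

Answer: {b=3, d=-20}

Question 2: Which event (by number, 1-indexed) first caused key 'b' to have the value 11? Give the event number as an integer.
Answer: 1

Derivation:
Looking for first event where b becomes 11:
  event 1: b (absent) -> 11  <-- first match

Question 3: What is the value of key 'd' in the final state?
Answer: -20

Derivation:
Track key 'd' through all 6 events:
  event 1 (t=8: INC b by 11): d unchanged
  event 2 (t=9: DEC d by 10): d (absent) -> -10
  event 3 (t=10: SET b = 3): d unchanged
  event 4 (t=17: DEL a): d unchanged
  event 5 (t=26: DEC d by 10): d -10 -> -20
  event 6 (t=33: INC b by 11): d unchanged
Final: d = -20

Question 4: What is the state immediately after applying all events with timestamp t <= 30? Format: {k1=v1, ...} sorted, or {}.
Answer: {b=3, d=-20}

Derivation:
Apply events with t <= 30 (5 events):
  after event 1 (t=8: INC b by 11): {b=11}
  after event 2 (t=9: DEC d by 10): {b=11, d=-10}
  after event 3 (t=10: SET b = 3): {b=3, d=-10}
  after event 4 (t=17: DEL a): {b=3, d=-10}
  after event 5 (t=26: DEC d by 10): {b=3, d=-20}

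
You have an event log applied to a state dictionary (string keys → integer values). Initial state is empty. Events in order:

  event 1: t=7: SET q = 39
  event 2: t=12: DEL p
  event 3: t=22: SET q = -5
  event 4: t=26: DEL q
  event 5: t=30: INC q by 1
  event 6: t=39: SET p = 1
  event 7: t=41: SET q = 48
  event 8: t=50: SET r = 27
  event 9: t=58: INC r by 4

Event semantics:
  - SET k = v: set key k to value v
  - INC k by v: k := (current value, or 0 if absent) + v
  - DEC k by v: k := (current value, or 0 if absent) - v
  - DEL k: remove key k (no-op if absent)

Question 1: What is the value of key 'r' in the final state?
Track key 'r' through all 9 events:
  event 1 (t=7: SET q = 39): r unchanged
  event 2 (t=12: DEL p): r unchanged
  event 3 (t=22: SET q = -5): r unchanged
  event 4 (t=26: DEL q): r unchanged
  event 5 (t=30: INC q by 1): r unchanged
  event 6 (t=39: SET p = 1): r unchanged
  event 7 (t=41: SET q = 48): r unchanged
  event 8 (t=50: SET r = 27): r (absent) -> 27
  event 9 (t=58: INC r by 4): r 27 -> 31
Final: r = 31

Answer: 31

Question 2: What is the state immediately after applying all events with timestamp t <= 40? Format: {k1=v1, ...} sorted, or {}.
Answer: {p=1, q=1}

Derivation:
Apply events with t <= 40 (6 events):
  after event 1 (t=7: SET q = 39): {q=39}
  after event 2 (t=12: DEL p): {q=39}
  after event 3 (t=22: SET q = -5): {q=-5}
  after event 4 (t=26: DEL q): {}
  after event 5 (t=30: INC q by 1): {q=1}
  after event 6 (t=39: SET p = 1): {p=1, q=1}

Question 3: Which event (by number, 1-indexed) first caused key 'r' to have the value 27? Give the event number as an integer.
Looking for first event where r becomes 27:
  event 8: r (absent) -> 27  <-- first match

Answer: 8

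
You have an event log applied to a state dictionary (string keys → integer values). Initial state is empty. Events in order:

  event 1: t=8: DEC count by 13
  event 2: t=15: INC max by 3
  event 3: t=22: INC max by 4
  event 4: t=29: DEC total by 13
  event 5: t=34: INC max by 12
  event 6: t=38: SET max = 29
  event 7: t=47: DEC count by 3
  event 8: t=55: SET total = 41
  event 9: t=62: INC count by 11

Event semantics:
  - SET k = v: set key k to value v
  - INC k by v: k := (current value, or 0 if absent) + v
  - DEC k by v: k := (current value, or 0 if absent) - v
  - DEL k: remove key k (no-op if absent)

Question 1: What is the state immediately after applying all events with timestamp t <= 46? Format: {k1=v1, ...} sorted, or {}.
Answer: {count=-13, max=29, total=-13}

Derivation:
Apply events with t <= 46 (6 events):
  after event 1 (t=8: DEC count by 13): {count=-13}
  after event 2 (t=15: INC max by 3): {count=-13, max=3}
  after event 3 (t=22: INC max by 4): {count=-13, max=7}
  after event 4 (t=29: DEC total by 13): {count=-13, max=7, total=-13}
  after event 5 (t=34: INC max by 12): {count=-13, max=19, total=-13}
  after event 6 (t=38: SET max = 29): {count=-13, max=29, total=-13}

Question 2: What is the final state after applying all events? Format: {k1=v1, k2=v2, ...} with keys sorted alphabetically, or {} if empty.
  after event 1 (t=8: DEC count by 13): {count=-13}
  after event 2 (t=15: INC max by 3): {count=-13, max=3}
  after event 3 (t=22: INC max by 4): {count=-13, max=7}
  after event 4 (t=29: DEC total by 13): {count=-13, max=7, total=-13}
  after event 5 (t=34: INC max by 12): {count=-13, max=19, total=-13}
  after event 6 (t=38: SET max = 29): {count=-13, max=29, total=-13}
  after event 7 (t=47: DEC count by 3): {count=-16, max=29, total=-13}
  after event 8 (t=55: SET total = 41): {count=-16, max=29, total=41}
  after event 9 (t=62: INC count by 11): {count=-5, max=29, total=41}

Answer: {count=-5, max=29, total=41}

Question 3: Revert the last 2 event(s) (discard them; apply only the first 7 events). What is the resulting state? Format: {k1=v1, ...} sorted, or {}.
Answer: {count=-16, max=29, total=-13}

Derivation:
Keep first 7 events (discard last 2):
  after event 1 (t=8: DEC count by 13): {count=-13}
  after event 2 (t=15: INC max by 3): {count=-13, max=3}
  after event 3 (t=22: INC max by 4): {count=-13, max=7}
  after event 4 (t=29: DEC total by 13): {count=-13, max=7, total=-13}
  after event 5 (t=34: INC max by 12): {count=-13, max=19, total=-13}
  after event 6 (t=38: SET max = 29): {count=-13, max=29, total=-13}
  after event 7 (t=47: DEC count by 3): {count=-16, max=29, total=-13}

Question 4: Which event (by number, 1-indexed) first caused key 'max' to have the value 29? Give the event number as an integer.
Answer: 6

Derivation:
Looking for first event where max becomes 29:
  event 2: max = 3
  event 3: max = 7
  event 4: max = 7
  event 5: max = 19
  event 6: max 19 -> 29  <-- first match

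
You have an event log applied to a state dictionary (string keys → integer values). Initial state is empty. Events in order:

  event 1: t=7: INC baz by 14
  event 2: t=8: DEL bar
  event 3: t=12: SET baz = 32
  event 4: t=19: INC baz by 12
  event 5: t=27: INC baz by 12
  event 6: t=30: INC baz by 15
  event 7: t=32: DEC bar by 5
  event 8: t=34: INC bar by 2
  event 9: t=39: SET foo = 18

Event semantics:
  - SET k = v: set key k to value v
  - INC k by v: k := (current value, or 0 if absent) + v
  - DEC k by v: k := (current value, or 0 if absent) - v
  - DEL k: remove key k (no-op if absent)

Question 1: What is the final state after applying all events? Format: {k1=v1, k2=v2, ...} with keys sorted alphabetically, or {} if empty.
Answer: {bar=-3, baz=71, foo=18}

Derivation:
  after event 1 (t=7: INC baz by 14): {baz=14}
  after event 2 (t=8: DEL bar): {baz=14}
  after event 3 (t=12: SET baz = 32): {baz=32}
  after event 4 (t=19: INC baz by 12): {baz=44}
  after event 5 (t=27: INC baz by 12): {baz=56}
  after event 6 (t=30: INC baz by 15): {baz=71}
  after event 7 (t=32: DEC bar by 5): {bar=-5, baz=71}
  after event 8 (t=34: INC bar by 2): {bar=-3, baz=71}
  after event 9 (t=39: SET foo = 18): {bar=-3, baz=71, foo=18}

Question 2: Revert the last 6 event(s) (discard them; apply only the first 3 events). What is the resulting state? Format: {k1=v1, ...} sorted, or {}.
Keep first 3 events (discard last 6):
  after event 1 (t=7: INC baz by 14): {baz=14}
  after event 2 (t=8: DEL bar): {baz=14}
  after event 3 (t=12: SET baz = 32): {baz=32}

Answer: {baz=32}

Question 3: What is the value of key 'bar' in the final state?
Track key 'bar' through all 9 events:
  event 1 (t=7: INC baz by 14): bar unchanged
  event 2 (t=8: DEL bar): bar (absent) -> (absent)
  event 3 (t=12: SET baz = 32): bar unchanged
  event 4 (t=19: INC baz by 12): bar unchanged
  event 5 (t=27: INC baz by 12): bar unchanged
  event 6 (t=30: INC baz by 15): bar unchanged
  event 7 (t=32: DEC bar by 5): bar (absent) -> -5
  event 8 (t=34: INC bar by 2): bar -5 -> -3
  event 9 (t=39: SET foo = 18): bar unchanged
Final: bar = -3

Answer: -3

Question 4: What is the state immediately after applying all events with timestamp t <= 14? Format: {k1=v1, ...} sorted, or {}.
Apply events with t <= 14 (3 events):
  after event 1 (t=7: INC baz by 14): {baz=14}
  after event 2 (t=8: DEL bar): {baz=14}
  after event 3 (t=12: SET baz = 32): {baz=32}

Answer: {baz=32}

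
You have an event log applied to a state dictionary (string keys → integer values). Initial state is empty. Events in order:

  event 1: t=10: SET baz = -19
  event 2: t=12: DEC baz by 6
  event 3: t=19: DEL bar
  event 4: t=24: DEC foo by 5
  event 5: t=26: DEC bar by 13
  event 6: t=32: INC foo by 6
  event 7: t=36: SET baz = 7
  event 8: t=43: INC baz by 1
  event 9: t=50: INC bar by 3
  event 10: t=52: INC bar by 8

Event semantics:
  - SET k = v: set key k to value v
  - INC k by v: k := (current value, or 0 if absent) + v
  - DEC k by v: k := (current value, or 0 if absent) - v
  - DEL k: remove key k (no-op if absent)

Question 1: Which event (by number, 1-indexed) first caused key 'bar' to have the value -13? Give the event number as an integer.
Looking for first event where bar becomes -13:
  event 5: bar (absent) -> -13  <-- first match

Answer: 5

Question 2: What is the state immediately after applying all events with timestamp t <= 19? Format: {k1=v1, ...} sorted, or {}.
Apply events with t <= 19 (3 events):
  after event 1 (t=10: SET baz = -19): {baz=-19}
  after event 2 (t=12: DEC baz by 6): {baz=-25}
  after event 3 (t=19: DEL bar): {baz=-25}

Answer: {baz=-25}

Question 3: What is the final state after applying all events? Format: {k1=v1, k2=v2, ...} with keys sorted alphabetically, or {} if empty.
  after event 1 (t=10: SET baz = -19): {baz=-19}
  after event 2 (t=12: DEC baz by 6): {baz=-25}
  after event 3 (t=19: DEL bar): {baz=-25}
  after event 4 (t=24: DEC foo by 5): {baz=-25, foo=-5}
  after event 5 (t=26: DEC bar by 13): {bar=-13, baz=-25, foo=-5}
  after event 6 (t=32: INC foo by 6): {bar=-13, baz=-25, foo=1}
  after event 7 (t=36: SET baz = 7): {bar=-13, baz=7, foo=1}
  after event 8 (t=43: INC baz by 1): {bar=-13, baz=8, foo=1}
  after event 9 (t=50: INC bar by 3): {bar=-10, baz=8, foo=1}
  after event 10 (t=52: INC bar by 8): {bar=-2, baz=8, foo=1}

Answer: {bar=-2, baz=8, foo=1}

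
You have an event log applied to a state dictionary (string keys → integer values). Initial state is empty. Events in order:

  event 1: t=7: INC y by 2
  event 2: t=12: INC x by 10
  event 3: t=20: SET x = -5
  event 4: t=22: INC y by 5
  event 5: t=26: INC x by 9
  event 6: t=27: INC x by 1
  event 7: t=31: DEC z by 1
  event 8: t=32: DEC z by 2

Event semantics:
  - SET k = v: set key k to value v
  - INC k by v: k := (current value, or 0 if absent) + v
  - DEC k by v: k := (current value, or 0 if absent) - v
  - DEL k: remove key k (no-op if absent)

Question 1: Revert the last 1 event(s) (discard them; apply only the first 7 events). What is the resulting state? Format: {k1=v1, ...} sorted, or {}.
Keep first 7 events (discard last 1):
  after event 1 (t=7: INC y by 2): {y=2}
  after event 2 (t=12: INC x by 10): {x=10, y=2}
  after event 3 (t=20: SET x = -5): {x=-5, y=2}
  after event 4 (t=22: INC y by 5): {x=-5, y=7}
  after event 5 (t=26: INC x by 9): {x=4, y=7}
  after event 6 (t=27: INC x by 1): {x=5, y=7}
  after event 7 (t=31: DEC z by 1): {x=5, y=7, z=-1}

Answer: {x=5, y=7, z=-1}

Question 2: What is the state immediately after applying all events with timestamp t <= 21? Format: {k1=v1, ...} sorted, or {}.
Apply events with t <= 21 (3 events):
  after event 1 (t=7: INC y by 2): {y=2}
  after event 2 (t=12: INC x by 10): {x=10, y=2}
  after event 3 (t=20: SET x = -5): {x=-5, y=2}

Answer: {x=-5, y=2}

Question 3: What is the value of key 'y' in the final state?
Track key 'y' through all 8 events:
  event 1 (t=7: INC y by 2): y (absent) -> 2
  event 2 (t=12: INC x by 10): y unchanged
  event 3 (t=20: SET x = -5): y unchanged
  event 4 (t=22: INC y by 5): y 2 -> 7
  event 5 (t=26: INC x by 9): y unchanged
  event 6 (t=27: INC x by 1): y unchanged
  event 7 (t=31: DEC z by 1): y unchanged
  event 8 (t=32: DEC z by 2): y unchanged
Final: y = 7

Answer: 7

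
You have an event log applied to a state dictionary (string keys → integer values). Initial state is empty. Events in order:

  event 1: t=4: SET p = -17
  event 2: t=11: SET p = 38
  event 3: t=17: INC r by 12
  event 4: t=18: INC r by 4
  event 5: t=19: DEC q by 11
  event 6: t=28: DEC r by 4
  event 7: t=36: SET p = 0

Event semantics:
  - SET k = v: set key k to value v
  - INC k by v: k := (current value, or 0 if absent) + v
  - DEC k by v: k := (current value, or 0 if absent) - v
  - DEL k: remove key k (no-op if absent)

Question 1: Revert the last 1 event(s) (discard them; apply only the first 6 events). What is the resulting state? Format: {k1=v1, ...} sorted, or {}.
Answer: {p=38, q=-11, r=12}

Derivation:
Keep first 6 events (discard last 1):
  after event 1 (t=4: SET p = -17): {p=-17}
  after event 2 (t=11: SET p = 38): {p=38}
  after event 3 (t=17: INC r by 12): {p=38, r=12}
  after event 4 (t=18: INC r by 4): {p=38, r=16}
  after event 5 (t=19: DEC q by 11): {p=38, q=-11, r=16}
  after event 6 (t=28: DEC r by 4): {p=38, q=-11, r=12}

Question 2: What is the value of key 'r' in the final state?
Answer: 12

Derivation:
Track key 'r' through all 7 events:
  event 1 (t=4: SET p = -17): r unchanged
  event 2 (t=11: SET p = 38): r unchanged
  event 3 (t=17: INC r by 12): r (absent) -> 12
  event 4 (t=18: INC r by 4): r 12 -> 16
  event 5 (t=19: DEC q by 11): r unchanged
  event 6 (t=28: DEC r by 4): r 16 -> 12
  event 7 (t=36: SET p = 0): r unchanged
Final: r = 12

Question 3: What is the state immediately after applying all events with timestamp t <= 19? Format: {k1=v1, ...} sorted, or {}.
Apply events with t <= 19 (5 events):
  after event 1 (t=4: SET p = -17): {p=-17}
  after event 2 (t=11: SET p = 38): {p=38}
  after event 3 (t=17: INC r by 12): {p=38, r=12}
  after event 4 (t=18: INC r by 4): {p=38, r=16}
  after event 5 (t=19: DEC q by 11): {p=38, q=-11, r=16}

Answer: {p=38, q=-11, r=16}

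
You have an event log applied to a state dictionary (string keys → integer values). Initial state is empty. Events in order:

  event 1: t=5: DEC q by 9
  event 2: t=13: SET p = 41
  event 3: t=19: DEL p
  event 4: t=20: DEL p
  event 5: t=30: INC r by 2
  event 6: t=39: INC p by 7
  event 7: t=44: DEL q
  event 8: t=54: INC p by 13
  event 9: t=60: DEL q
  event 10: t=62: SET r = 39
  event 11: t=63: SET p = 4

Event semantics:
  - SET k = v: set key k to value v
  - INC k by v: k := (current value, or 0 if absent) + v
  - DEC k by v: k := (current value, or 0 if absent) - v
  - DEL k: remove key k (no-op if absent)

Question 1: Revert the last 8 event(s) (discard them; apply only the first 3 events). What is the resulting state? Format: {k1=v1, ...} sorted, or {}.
Keep first 3 events (discard last 8):
  after event 1 (t=5: DEC q by 9): {q=-9}
  after event 2 (t=13: SET p = 41): {p=41, q=-9}
  after event 3 (t=19: DEL p): {q=-9}

Answer: {q=-9}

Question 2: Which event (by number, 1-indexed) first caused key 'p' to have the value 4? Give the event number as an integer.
Answer: 11

Derivation:
Looking for first event where p becomes 4:
  event 2: p = 41
  event 3: p = (absent)
  event 6: p = 7
  event 7: p = 7
  event 8: p = 20
  event 9: p = 20
  event 10: p = 20
  event 11: p 20 -> 4  <-- first match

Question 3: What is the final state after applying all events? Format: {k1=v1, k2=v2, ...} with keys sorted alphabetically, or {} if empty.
Answer: {p=4, r=39}

Derivation:
  after event 1 (t=5: DEC q by 9): {q=-9}
  after event 2 (t=13: SET p = 41): {p=41, q=-9}
  after event 3 (t=19: DEL p): {q=-9}
  after event 4 (t=20: DEL p): {q=-9}
  after event 5 (t=30: INC r by 2): {q=-9, r=2}
  after event 6 (t=39: INC p by 7): {p=7, q=-9, r=2}
  after event 7 (t=44: DEL q): {p=7, r=2}
  after event 8 (t=54: INC p by 13): {p=20, r=2}
  after event 9 (t=60: DEL q): {p=20, r=2}
  after event 10 (t=62: SET r = 39): {p=20, r=39}
  after event 11 (t=63: SET p = 4): {p=4, r=39}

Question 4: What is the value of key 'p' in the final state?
Answer: 4

Derivation:
Track key 'p' through all 11 events:
  event 1 (t=5: DEC q by 9): p unchanged
  event 2 (t=13: SET p = 41): p (absent) -> 41
  event 3 (t=19: DEL p): p 41 -> (absent)
  event 4 (t=20: DEL p): p (absent) -> (absent)
  event 5 (t=30: INC r by 2): p unchanged
  event 6 (t=39: INC p by 7): p (absent) -> 7
  event 7 (t=44: DEL q): p unchanged
  event 8 (t=54: INC p by 13): p 7 -> 20
  event 9 (t=60: DEL q): p unchanged
  event 10 (t=62: SET r = 39): p unchanged
  event 11 (t=63: SET p = 4): p 20 -> 4
Final: p = 4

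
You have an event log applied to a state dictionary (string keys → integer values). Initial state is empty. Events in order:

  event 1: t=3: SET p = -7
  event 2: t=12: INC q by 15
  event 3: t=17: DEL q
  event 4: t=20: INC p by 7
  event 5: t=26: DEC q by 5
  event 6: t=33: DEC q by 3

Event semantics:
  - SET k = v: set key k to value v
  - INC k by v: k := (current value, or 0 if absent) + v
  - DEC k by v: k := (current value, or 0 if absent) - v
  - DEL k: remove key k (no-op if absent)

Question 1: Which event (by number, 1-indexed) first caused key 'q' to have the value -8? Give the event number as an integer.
Answer: 6

Derivation:
Looking for first event where q becomes -8:
  event 2: q = 15
  event 3: q = (absent)
  event 5: q = -5
  event 6: q -5 -> -8  <-- first match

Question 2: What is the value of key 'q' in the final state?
Track key 'q' through all 6 events:
  event 1 (t=3: SET p = -7): q unchanged
  event 2 (t=12: INC q by 15): q (absent) -> 15
  event 3 (t=17: DEL q): q 15 -> (absent)
  event 4 (t=20: INC p by 7): q unchanged
  event 5 (t=26: DEC q by 5): q (absent) -> -5
  event 6 (t=33: DEC q by 3): q -5 -> -8
Final: q = -8

Answer: -8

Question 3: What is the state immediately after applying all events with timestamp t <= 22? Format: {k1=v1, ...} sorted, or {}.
Answer: {p=0}

Derivation:
Apply events with t <= 22 (4 events):
  after event 1 (t=3: SET p = -7): {p=-7}
  after event 2 (t=12: INC q by 15): {p=-7, q=15}
  after event 3 (t=17: DEL q): {p=-7}
  after event 4 (t=20: INC p by 7): {p=0}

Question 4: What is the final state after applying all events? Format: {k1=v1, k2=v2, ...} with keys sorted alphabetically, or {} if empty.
  after event 1 (t=3: SET p = -7): {p=-7}
  after event 2 (t=12: INC q by 15): {p=-7, q=15}
  after event 3 (t=17: DEL q): {p=-7}
  after event 4 (t=20: INC p by 7): {p=0}
  after event 5 (t=26: DEC q by 5): {p=0, q=-5}
  after event 6 (t=33: DEC q by 3): {p=0, q=-8}

Answer: {p=0, q=-8}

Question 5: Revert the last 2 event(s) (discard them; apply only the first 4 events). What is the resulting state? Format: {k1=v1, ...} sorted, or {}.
Keep first 4 events (discard last 2):
  after event 1 (t=3: SET p = -7): {p=-7}
  after event 2 (t=12: INC q by 15): {p=-7, q=15}
  after event 3 (t=17: DEL q): {p=-7}
  after event 4 (t=20: INC p by 7): {p=0}

Answer: {p=0}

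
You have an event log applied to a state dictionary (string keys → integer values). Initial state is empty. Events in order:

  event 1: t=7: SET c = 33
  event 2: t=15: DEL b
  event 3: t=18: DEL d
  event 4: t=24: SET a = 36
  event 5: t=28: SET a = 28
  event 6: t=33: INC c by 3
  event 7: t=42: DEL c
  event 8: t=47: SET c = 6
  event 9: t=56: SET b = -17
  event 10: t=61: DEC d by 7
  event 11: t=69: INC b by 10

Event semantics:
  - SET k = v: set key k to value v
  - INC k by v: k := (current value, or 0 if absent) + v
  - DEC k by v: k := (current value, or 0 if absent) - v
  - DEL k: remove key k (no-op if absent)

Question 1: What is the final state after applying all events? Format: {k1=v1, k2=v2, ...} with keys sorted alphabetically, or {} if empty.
  after event 1 (t=7: SET c = 33): {c=33}
  after event 2 (t=15: DEL b): {c=33}
  after event 3 (t=18: DEL d): {c=33}
  after event 4 (t=24: SET a = 36): {a=36, c=33}
  after event 5 (t=28: SET a = 28): {a=28, c=33}
  after event 6 (t=33: INC c by 3): {a=28, c=36}
  after event 7 (t=42: DEL c): {a=28}
  after event 8 (t=47: SET c = 6): {a=28, c=6}
  after event 9 (t=56: SET b = -17): {a=28, b=-17, c=6}
  after event 10 (t=61: DEC d by 7): {a=28, b=-17, c=6, d=-7}
  after event 11 (t=69: INC b by 10): {a=28, b=-7, c=6, d=-7}

Answer: {a=28, b=-7, c=6, d=-7}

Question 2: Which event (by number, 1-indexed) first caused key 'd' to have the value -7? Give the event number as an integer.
Looking for first event where d becomes -7:
  event 10: d (absent) -> -7  <-- first match

Answer: 10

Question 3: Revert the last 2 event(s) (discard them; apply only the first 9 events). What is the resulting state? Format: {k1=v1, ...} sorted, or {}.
Keep first 9 events (discard last 2):
  after event 1 (t=7: SET c = 33): {c=33}
  after event 2 (t=15: DEL b): {c=33}
  after event 3 (t=18: DEL d): {c=33}
  after event 4 (t=24: SET a = 36): {a=36, c=33}
  after event 5 (t=28: SET a = 28): {a=28, c=33}
  after event 6 (t=33: INC c by 3): {a=28, c=36}
  after event 7 (t=42: DEL c): {a=28}
  after event 8 (t=47: SET c = 6): {a=28, c=6}
  after event 9 (t=56: SET b = -17): {a=28, b=-17, c=6}

Answer: {a=28, b=-17, c=6}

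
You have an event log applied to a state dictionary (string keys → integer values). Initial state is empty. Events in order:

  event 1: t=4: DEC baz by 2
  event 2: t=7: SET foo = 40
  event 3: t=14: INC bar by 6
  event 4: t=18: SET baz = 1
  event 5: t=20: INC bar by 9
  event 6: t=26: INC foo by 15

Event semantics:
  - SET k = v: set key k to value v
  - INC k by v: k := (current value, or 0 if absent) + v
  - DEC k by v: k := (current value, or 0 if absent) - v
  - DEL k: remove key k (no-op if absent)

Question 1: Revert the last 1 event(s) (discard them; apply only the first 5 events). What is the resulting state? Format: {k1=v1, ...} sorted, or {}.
Keep first 5 events (discard last 1):
  after event 1 (t=4: DEC baz by 2): {baz=-2}
  after event 2 (t=7: SET foo = 40): {baz=-2, foo=40}
  after event 3 (t=14: INC bar by 6): {bar=6, baz=-2, foo=40}
  after event 4 (t=18: SET baz = 1): {bar=6, baz=1, foo=40}
  after event 5 (t=20: INC bar by 9): {bar=15, baz=1, foo=40}

Answer: {bar=15, baz=1, foo=40}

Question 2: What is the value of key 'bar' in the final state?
Track key 'bar' through all 6 events:
  event 1 (t=4: DEC baz by 2): bar unchanged
  event 2 (t=7: SET foo = 40): bar unchanged
  event 3 (t=14: INC bar by 6): bar (absent) -> 6
  event 4 (t=18: SET baz = 1): bar unchanged
  event 5 (t=20: INC bar by 9): bar 6 -> 15
  event 6 (t=26: INC foo by 15): bar unchanged
Final: bar = 15

Answer: 15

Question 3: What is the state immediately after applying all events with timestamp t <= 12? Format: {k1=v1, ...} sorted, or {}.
Apply events with t <= 12 (2 events):
  after event 1 (t=4: DEC baz by 2): {baz=-2}
  after event 2 (t=7: SET foo = 40): {baz=-2, foo=40}

Answer: {baz=-2, foo=40}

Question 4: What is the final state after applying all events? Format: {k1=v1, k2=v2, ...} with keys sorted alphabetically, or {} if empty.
Answer: {bar=15, baz=1, foo=55}

Derivation:
  after event 1 (t=4: DEC baz by 2): {baz=-2}
  after event 2 (t=7: SET foo = 40): {baz=-2, foo=40}
  after event 3 (t=14: INC bar by 6): {bar=6, baz=-2, foo=40}
  after event 4 (t=18: SET baz = 1): {bar=6, baz=1, foo=40}
  after event 5 (t=20: INC bar by 9): {bar=15, baz=1, foo=40}
  after event 6 (t=26: INC foo by 15): {bar=15, baz=1, foo=55}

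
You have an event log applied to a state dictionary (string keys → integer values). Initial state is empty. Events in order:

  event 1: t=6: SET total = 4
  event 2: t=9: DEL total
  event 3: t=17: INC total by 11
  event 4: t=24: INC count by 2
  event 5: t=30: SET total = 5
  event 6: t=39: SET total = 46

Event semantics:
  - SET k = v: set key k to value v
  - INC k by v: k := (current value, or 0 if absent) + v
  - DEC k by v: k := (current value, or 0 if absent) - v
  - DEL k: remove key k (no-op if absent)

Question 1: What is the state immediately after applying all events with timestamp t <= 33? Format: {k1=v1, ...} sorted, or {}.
Apply events with t <= 33 (5 events):
  after event 1 (t=6: SET total = 4): {total=4}
  after event 2 (t=9: DEL total): {}
  after event 3 (t=17: INC total by 11): {total=11}
  after event 4 (t=24: INC count by 2): {count=2, total=11}
  after event 5 (t=30: SET total = 5): {count=2, total=5}

Answer: {count=2, total=5}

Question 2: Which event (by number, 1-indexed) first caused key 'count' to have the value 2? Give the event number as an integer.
Answer: 4

Derivation:
Looking for first event where count becomes 2:
  event 4: count (absent) -> 2  <-- first match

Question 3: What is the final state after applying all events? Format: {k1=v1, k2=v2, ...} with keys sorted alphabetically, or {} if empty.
Answer: {count=2, total=46}

Derivation:
  after event 1 (t=6: SET total = 4): {total=4}
  after event 2 (t=9: DEL total): {}
  after event 3 (t=17: INC total by 11): {total=11}
  after event 4 (t=24: INC count by 2): {count=2, total=11}
  after event 5 (t=30: SET total = 5): {count=2, total=5}
  after event 6 (t=39: SET total = 46): {count=2, total=46}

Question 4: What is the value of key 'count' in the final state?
Answer: 2

Derivation:
Track key 'count' through all 6 events:
  event 1 (t=6: SET total = 4): count unchanged
  event 2 (t=9: DEL total): count unchanged
  event 3 (t=17: INC total by 11): count unchanged
  event 4 (t=24: INC count by 2): count (absent) -> 2
  event 5 (t=30: SET total = 5): count unchanged
  event 6 (t=39: SET total = 46): count unchanged
Final: count = 2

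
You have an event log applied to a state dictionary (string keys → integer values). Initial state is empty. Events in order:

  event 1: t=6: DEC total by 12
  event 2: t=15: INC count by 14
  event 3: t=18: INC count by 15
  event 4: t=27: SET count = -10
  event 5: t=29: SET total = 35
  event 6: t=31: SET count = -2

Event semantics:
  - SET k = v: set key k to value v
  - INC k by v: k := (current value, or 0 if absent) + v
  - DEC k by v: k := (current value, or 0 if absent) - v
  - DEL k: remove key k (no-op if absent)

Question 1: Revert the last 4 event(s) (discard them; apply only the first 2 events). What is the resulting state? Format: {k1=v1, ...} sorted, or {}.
Keep first 2 events (discard last 4):
  after event 1 (t=6: DEC total by 12): {total=-12}
  after event 2 (t=15: INC count by 14): {count=14, total=-12}

Answer: {count=14, total=-12}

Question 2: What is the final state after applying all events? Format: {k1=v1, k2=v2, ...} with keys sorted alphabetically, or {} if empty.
  after event 1 (t=6: DEC total by 12): {total=-12}
  after event 2 (t=15: INC count by 14): {count=14, total=-12}
  after event 3 (t=18: INC count by 15): {count=29, total=-12}
  after event 4 (t=27: SET count = -10): {count=-10, total=-12}
  after event 5 (t=29: SET total = 35): {count=-10, total=35}
  after event 6 (t=31: SET count = -2): {count=-2, total=35}

Answer: {count=-2, total=35}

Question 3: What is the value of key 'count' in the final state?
Answer: -2

Derivation:
Track key 'count' through all 6 events:
  event 1 (t=6: DEC total by 12): count unchanged
  event 2 (t=15: INC count by 14): count (absent) -> 14
  event 3 (t=18: INC count by 15): count 14 -> 29
  event 4 (t=27: SET count = -10): count 29 -> -10
  event 5 (t=29: SET total = 35): count unchanged
  event 6 (t=31: SET count = -2): count -10 -> -2
Final: count = -2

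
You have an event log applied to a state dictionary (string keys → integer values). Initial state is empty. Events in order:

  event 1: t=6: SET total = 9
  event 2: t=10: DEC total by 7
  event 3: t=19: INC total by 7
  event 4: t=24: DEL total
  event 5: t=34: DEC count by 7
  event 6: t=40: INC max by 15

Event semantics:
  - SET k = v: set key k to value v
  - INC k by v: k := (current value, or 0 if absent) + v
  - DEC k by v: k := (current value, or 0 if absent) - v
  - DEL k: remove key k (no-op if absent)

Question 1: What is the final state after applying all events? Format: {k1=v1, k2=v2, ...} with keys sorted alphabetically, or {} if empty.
  after event 1 (t=6: SET total = 9): {total=9}
  after event 2 (t=10: DEC total by 7): {total=2}
  after event 3 (t=19: INC total by 7): {total=9}
  after event 4 (t=24: DEL total): {}
  after event 5 (t=34: DEC count by 7): {count=-7}
  after event 6 (t=40: INC max by 15): {count=-7, max=15}

Answer: {count=-7, max=15}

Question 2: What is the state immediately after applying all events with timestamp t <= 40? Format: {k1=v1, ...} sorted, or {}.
Apply events with t <= 40 (6 events):
  after event 1 (t=6: SET total = 9): {total=9}
  after event 2 (t=10: DEC total by 7): {total=2}
  after event 3 (t=19: INC total by 7): {total=9}
  after event 4 (t=24: DEL total): {}
  after event 5 (t=34: DEC count by 7): {count=-7}
  after event 6 (t=40: INC max by 15): {count=-7, max=15}

Answer: {count=-7, max=15}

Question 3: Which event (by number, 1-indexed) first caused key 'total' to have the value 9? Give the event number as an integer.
Answer: 1

Derivation:
Looking for first event where total becomes 9:
  event 1: total (absent) -> 9  <-- first match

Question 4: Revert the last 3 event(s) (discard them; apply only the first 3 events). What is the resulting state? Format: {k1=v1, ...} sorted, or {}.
Answer: {total=9}

Derivation:
Keep first 3 events (discard last 3):
  after event 1 (t=6: SET total = 9): {total=9}
  after event 2 (t=10: DEC total by 7): {total=2}
  after event 3 (t=19: INC total by 7): {total=9}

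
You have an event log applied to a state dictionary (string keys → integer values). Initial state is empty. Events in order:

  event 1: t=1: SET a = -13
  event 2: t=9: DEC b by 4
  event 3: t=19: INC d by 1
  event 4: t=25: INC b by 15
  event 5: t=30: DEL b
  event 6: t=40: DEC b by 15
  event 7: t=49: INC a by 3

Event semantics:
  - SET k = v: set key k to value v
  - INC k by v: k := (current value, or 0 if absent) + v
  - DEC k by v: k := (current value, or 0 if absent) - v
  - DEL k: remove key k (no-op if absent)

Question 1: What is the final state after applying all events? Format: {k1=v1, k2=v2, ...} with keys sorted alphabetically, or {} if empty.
  after event 1 (t=1: SET a = -13): {a=-13}
  after event 2 (t=9: DEC b by 4): {a=-13, b=-4}
  after event 3 (t=19: INC d by 1): {a=-13, b=-4, d=1}
  after event 4 (t=25: INC b by 15): {a=-13, b=11, d=1}
  after event 5 (t=30: DEL b): {a=-13, d=1}
  after event 6 (t=40: DEC b by 15): {a=-13, b=-15, d=1}
  after event 7 (t=49: INC a by 3): {a=-10, b=-15, d=1}

Answer: {a=-10, b=-15, d=1}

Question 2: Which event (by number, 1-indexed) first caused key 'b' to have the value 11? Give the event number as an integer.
Answer: 4

Derivation:
Looking for first event where b becomes 11:
  event 2: b = -4
  event 3: b = -4
  event 4: b -4 -> 11  <-- first match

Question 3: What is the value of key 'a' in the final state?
Answer: -10

Derivation:
Track key 'a' through all 7 events:
  event 1 (t=1: SET a = -13): a (absent) -> -13
  event 2 (t=9: DEC b by 4): a unchanged
  event 3 (t=19: INC d by 1): a unchanged
  event 4 (t=25: INC b by 15): a unchanged
  event 5 (t=30: DEL b): a unchanged
  event 6 (t=40: DEC b by 15): a unchanged
  event 7 (t=49: INC a by 3): a -13 -> -10
Final: a = -10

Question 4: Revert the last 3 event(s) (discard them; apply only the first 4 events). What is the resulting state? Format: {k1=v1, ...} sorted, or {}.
Answer: {a=-13, b=11, d=1}

Derivation:
Keep first 4 events (discard last 3):
  after event 1 (t=1: SET a = -13): {a=-13}
  after event 2 (t=9: DEC b by 4): {a=-13, b=-4}
  after event 3 (t=19: INC d by 1): {a=-13, b=-4, d=1}
  after event 4 (t=25: INC b by 15): {a=-13, b=11, d=1}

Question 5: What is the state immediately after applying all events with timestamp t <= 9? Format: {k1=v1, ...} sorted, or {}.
Answer: {a=-13, b=-4}

Derivation:
Apply events with t <= 9 (2 events):
  after event 1 (t=1: SET a = -13): {a=-13}
  after event 2 (t=9: DEC b by 4): {a=-13, b=-4}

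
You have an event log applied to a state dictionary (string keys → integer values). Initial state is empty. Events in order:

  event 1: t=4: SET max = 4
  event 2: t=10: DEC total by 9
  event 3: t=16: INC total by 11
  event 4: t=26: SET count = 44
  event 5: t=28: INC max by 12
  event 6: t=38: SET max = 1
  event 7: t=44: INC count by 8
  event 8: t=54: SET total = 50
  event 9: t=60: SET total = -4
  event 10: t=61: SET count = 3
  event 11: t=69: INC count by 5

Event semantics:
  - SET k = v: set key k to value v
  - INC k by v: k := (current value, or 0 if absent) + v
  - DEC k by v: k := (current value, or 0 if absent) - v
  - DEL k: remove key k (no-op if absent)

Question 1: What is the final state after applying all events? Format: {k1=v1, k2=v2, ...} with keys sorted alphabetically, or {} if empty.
  after event 1 (t=4: SET max = 4): {max=4}
  after event 2 (t=10: DEC total by 9): {max=4, total=-9}
  after event 3 (t=16: INC total by 11): {max=4, total=2}
  after event 4 (t=26: SET count = 44): {count=44, max=4, total=2}
  after event 5 (t=28: INC max by 12): {count=44, max=16, total=2}
  after event 6 (t=38: SET max = 1): {count=44, max=1, total=2}
  after event 7 (t=44: INC count by 8): {count=52, max=1, total=2}
  after event 8 (t=54: SET total = 50): {count=52, max=1, total=50}
  after event 9 (t=60: SET total = -4): {count=52, max=1, total=-4}
  after event 10 (t=61: SET count = 3): {count=3, max=1, total=-4}
  after event 11 (t=69: INC count by 5): {count=8, max=1, total=-4}

Answer: {count=8, max=1, total=-4}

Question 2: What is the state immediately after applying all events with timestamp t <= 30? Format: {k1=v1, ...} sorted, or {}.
Answer: {count=44, max=16, total=2}

Derivation:
Apply events with t <= 30 (5 events):
  after event 1 (t=4: SET max = 4): {max=4}
  after event 2 (t=10: DEC total by 9): {max=4, total=-9}
  after event 3 (t=16: INC total by 11): {max=4, total=2}
  after event 4 (t=26: SET count = 44): {count=44, max=4, total=2}
  after event 5 (t=28: INC max by 12): {count=44, max=16, total=2}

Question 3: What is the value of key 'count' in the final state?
Answer: 8

Derivation:
Track key 'count' through all 11 events:
  event 1 (t=4: SET max = 4): count unchanged
  event 2 (t=10: DEC total by 9): count unchanged
  event 3 (t=16: INC total by 11): count unchanged
  event 4 (t=26: SET count = 44): count (absent) -> 44
  event 5 (t=28: INC max by 12): count unchanged
  event 6 (t=38: SET max = 1): count unchanged
  event 7 (t=44: INC count by 8): count 44 -> 52
  event 8 (t=54: SET total = 50): count unchanged
  event 9 (t=60: SET total = -4): count unchanged
  event 10 (t=61: SET count = 3): count 52 -> 3
  event 11 (t=69: INC count by 5): count 3 -> 8
Final: count = 8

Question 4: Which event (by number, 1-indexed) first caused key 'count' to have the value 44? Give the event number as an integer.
Looking for first event where count becomes 44:
  event 4: count (absent) -> 44  <-- first match

Answer: 4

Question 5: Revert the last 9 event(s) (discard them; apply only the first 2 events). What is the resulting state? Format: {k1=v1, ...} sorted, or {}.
Keep first 2 events (discard last 9):
  after event 1 (t=4: SET max = 4): {max=4}
  after event 2 (t=10: DEC total by 9): {max=4, total=-9}

Answer: {max=4, total=-9}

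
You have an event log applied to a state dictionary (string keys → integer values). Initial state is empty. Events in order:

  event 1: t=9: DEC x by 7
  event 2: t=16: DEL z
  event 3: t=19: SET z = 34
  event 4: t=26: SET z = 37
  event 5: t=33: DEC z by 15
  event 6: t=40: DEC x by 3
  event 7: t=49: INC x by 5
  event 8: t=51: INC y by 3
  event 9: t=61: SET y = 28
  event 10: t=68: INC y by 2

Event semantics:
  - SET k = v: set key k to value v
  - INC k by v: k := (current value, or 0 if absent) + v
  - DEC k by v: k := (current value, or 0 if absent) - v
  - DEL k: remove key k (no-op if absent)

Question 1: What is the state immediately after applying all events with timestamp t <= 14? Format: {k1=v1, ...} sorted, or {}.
Answer: {x=-7}

Derivation:
Apply events with t <= 14 (1 events):
  after event 1 (t=9: DEC x by 7): {x=-7}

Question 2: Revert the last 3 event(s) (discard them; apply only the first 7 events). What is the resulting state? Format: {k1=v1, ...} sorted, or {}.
Answer: {x=-5, z=22}

Derivation:
Keep first 7 events (discard last 3):
  after event 1 (t=9: DEC x by 7): {x=-7}
  after event 2 (t=16: DEL z): {x=-7}
  after event 3 (t=19: SET z = 34): {x=-7, z=34}
  after event 4 (t=26: SET z = 37): {x=-7, z=37}
  after event 5 (t=33: DEC z by 15): {x=-7, z=22}
  after event 6 (t=40: DEC x by 3): {x=-10, z=22}
  after event 7 (t=49: INC x by 5): {x=-5, z=22}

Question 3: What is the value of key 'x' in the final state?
Track key 'x' through all 10 events:
  event 1 (t=9: DEC x by 7): x (absent) -> -7
  event 2 (t=16: DEL z): x unchanged
  event 3 (t=19: SET z = 34): x unchanged
  event 4 (t=26: SET z = 37): x unchanged
  event 5 (t=33: DEC z by 15): x unchanged
  event 6 (t=40: DEC x by 3): x -7 -> -10
  event 7 (t=49: INC x by 5): x -10 -> -5
  event 8 (t=51: INC y by 3): x unchanged
  event 9 (t=61: SET y = 28): x unchanged
  event 10 (t=68: INC y by 2): x unchanged
Final: x = -5

Answer: -5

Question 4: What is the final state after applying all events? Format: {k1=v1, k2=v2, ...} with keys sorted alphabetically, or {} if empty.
  after event 1 (t=9: DEC x by 7): {x=-7}
  after event 2 (t=16: DEL z): {x=-7}
  after event 3 (t=19: SET z = 34): {x=-7, z=34}
  after event 4 (t=26: SET z = 37): {x=-7, z=37}
  after event 5 (t=33: DEC z by 15): {x=-7, z=22}
  after event 6 (t=40: DEC x by 3): {x=-10, z=22}
  after event 7 (t=49: INC x by 5): {x=-5, z=22}
  after event 8 (t=51: INC y by 3): {x=-5, y=3, z=22}
  after event 9 (t=61: SET y = 28): {x=-5, y=28, z=22}
  after event 10 (t=68: INC y by 2): {x=-5, y=30, z=22}

Answer: {x=-5, y=30, z=22}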